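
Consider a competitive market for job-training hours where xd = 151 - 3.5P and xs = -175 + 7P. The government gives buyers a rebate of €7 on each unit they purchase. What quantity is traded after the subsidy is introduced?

x' = 176/3

Pre-subsidy: 151 - 3.5P = -175 + 7P gives P* = 652/21, x* = 127/3.
With the rebate, buyers effectively pay Pb = Ps − 7, where Ps is the price sellers receive.
Demand in terms of Ps becomes xd = 151 − 3.5(Ps − 7) = 175.5 - 3.5Ps. Setting this equal to supply: 175.5 - 3.5Ps = -175 + 7Ps, so Ps = 701/21.
Buyers pay Pb = 701/21 − 7 = 554/21; x' = -175 + 7·(701/21) = 176/3.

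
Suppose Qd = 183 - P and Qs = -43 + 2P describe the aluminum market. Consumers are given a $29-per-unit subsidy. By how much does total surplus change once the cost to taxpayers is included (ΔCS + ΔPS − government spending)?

Pre-subsidy: 183 - P = -43 + 2P gives P* = 226/3, Q* = 323/3.
With the rebate, buyers effectively pay Pb = Ps − 29, where Ps is the price sellers receive.
Demand in terms of Ps becomes Qd = 183 − 1(Ps − 29) = 212 - Ps. Setting this equal to supply: 212 - Ps = -43 + 2Ps, so Ps = 85.
Buyers pay Pb = 85 − 29 = 56; Q' = -43 + 2·85 = 127.
ΔCS = ½(323/3 + 127)(226/3 − 56) = 20416/9; ΔPS = ½(323/3 + 127)(85 − 226/3) = 10208/9.
Government spending = 29 × 127 = 3683.
Net change = 20416/9 + 10208/9 − 3683 = -841/3. The loss equals the DWL triangle ½·29·58/3.

Net change in total surplus = -841/3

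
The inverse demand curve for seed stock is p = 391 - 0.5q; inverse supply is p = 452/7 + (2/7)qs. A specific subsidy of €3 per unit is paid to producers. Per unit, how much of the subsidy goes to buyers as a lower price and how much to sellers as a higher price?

Buyers gain 21/11 per unit; sellers gain 12/11 per unit

Pre-subsidy: 391 - 0.5q = 452/7 + (2/7)q gives q* = 4570/11 and p* = 2016/11.
With the subsidy, sellers receive ps = pb + 3 for each unit, where pb is the price buyers pay.
On the curves, pb = 391 - 0.5q and ps = 452/7 + (2/7)q; the wedge ps − pb = 3 gives 452/7 + (2/7)q − (391 - 0.5q) = 3, so q' = 4612/11.
Then pb = 391 − 0.5·(4612/11) = 1995/11 and ps = 452/7 + (2/7)·(4612/11) = 2028/11.
Buyers' price falls by p* − pb = 2016/11 − 1995/11 = 21/11; sellers' price rises by ps − p* = 2028/11 − 2016/11 = 12/11.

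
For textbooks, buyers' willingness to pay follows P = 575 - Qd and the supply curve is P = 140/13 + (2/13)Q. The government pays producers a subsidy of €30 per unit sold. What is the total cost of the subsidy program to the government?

Government cost = €15450

Pre-subsidy: 575 - Q = 140/13 + (2/13)Q gives Q* = 489 and P* = 86.
With the subsidy, sellers receive Ps = Pb + 30 for each unit, where Pb is the price buyers pay.
On the curves, Pb = 575 - Q and Ps = 140/13 + (2/13)Q; the wedge Ps − Pb = 30 gives 140/13 + (2/13)Q − (575 - Q) = 30, so Q' = 515.
Then Pb = 575 − 1·515 = 60 and Ps = 140/13 + (2/13)·515 = 90.
Government outlay = subsidy × quantity = 30 × 515 = 15450.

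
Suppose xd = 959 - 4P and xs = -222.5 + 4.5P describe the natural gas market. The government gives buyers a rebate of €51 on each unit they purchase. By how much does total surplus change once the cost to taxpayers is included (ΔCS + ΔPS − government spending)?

Net change in total surplus = -€2754

Pre-subsidy: 959 - 4P = -222.5 + 4.5P gives P* = 139, x* = 403.
With the rebate, buyers effectively pay Pb = Ps − 51, where Ps is the price sellers receive.
Demand in terms of Ps becomes xd = 959 − 4(Ps − 51) = 1163 - 4Ps. Setting this equal to supply: 1163 - 4Ps = -222.5 + 4.5Ps, so Ps = 163.
Buyers pay Pb = 163 − 51 = 112; x' = -222.5 + 4.5·163 = 511.
ΔCS = ½(403 + 511)(139 − 112) = 12339; ΔPS = ½(403 + 511)(163 − 139) = 10968.
Government spending = 51 × 511 = 26061.
Net change = 12339 + 10968 − 26061 = -2754. The loss equals the DWL triangle ½·51·108.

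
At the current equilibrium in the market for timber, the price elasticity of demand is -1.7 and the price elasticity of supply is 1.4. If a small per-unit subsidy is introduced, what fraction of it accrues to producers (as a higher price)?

For a small subsidy around the equilibrium, the benefit split depends on the relative slopes, which at a point are proportional to the elasticities.
Buyer share = εs/(εs + |εd|) = 1.4/(1.4 + 1.7) = 14/31; seller share = |εd|/(εs + |εd|) = 17/31.
So producers capture 17/31 of the subsidy.

Producer share = 17/31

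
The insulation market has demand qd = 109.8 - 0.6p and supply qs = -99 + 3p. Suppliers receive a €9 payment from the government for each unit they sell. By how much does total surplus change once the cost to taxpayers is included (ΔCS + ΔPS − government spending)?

Pre-subsidy: 109.8 - 0.6p = -99 + 3p gives p* = 58, q* = 75.
With the subsidy, sellers receive ps = pb + 9 for each unit, where pb is the price buyers pay.
Supply in terms of pb becomes qs = -99 + 3(pb + 9) = -72 + 3pb. Setting this equal to demand: 109.8 - 0.6pb = -72 + 3pb, so pb = 50.5.
Sellers receive ps = 50.5 + 9 = 59.5; q' = 109.8 − 0.6·50.5 = 79.5.
ΔCS = ½(75 + 79.5)(58 − 50.5) = 579.375; ΔPS = ½(75 + 79.5)(59.5 − 58) = 115.875.
Government spending = 9 × 79.5 = 715.5.
Net change = 579.375 + 115.875 − 715.5 = -20.25. The loss equals the DWL triangle ½·9·4.5.

Net change in total surplus = -€20.25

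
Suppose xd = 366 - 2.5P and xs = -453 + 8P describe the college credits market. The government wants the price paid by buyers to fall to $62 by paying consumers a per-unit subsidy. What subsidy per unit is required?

Required subsidy s = $21 per unit

At a buyer price of 62, quantity demanded is 366 − 2.5·62 = 211.
Sellers supply 211 only when they receive Ps with -453 + 8·Ps = 211, i.e. Ps = 83.
s = Ps − Pb = 83 − 62 = 21.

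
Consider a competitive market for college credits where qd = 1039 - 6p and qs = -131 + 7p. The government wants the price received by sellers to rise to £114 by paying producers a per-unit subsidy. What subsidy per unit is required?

At a seller price of 114, quantity supplied is -131 + 7·114 = 667.
Buyers absorb 667 only when they pay pb with 1039 − 6·pb = 667, i.e. pb = 62.
s = ps − pb = 114 − 62 = 52.

Required subsidy s = £52 per unit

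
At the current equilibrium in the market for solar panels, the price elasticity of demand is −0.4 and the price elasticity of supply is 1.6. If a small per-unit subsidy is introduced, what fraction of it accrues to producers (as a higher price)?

Producer share = 0.2

For a small subsidy around the equilibrium, the benefit split depends on the relative slopes, which at a point are proportional to the elasticities.
Buyer share = εs/(εs + |εd|) = 1.6/(1.6 + 0.4) = 0.8; seller share = |εd|/(εs + |εd|) = 0.2.
So producers capture 0.2 of the subsidy.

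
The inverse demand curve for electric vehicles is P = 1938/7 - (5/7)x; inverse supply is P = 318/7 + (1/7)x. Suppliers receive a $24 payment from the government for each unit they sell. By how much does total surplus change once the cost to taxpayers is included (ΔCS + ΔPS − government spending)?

Net change in total surplus = -$336

Pre-subsidy: 1938/7 - (5/7)x = 318/7 + (1/7)x gives x* = 270 and P* = 84.
With the subsidy, sellers receive Ps = Pb + 24 for each unit, where Pb is the price buyers pay.
On the curves, Pb = 1938/7 - (5/7)x and Ps = 318/7 + (1/7)x; the wedge Ps − Pb = 24 gives 318/7 + (1/7)x − (1938/7 - (5/7)x) = 24, so x' = 298.
Then Pb = 1938/7 − (5/7)·298 = 64 and Ps = 318/7 + (1/7)·298 = 88.
ΔCS = ½(270 + 298)(84 − 64) = 5680; ΔPS = ½(270 + 298)(88 − 84) = 1136.
Government spending = 24 × 298 = 7152.
Net change = 5680 + 1136 − 7152 = -336. The loss equals the DWL triangle ½·24·28.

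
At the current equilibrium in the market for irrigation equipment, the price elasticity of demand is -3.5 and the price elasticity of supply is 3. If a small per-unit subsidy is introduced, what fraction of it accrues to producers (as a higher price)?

Producer share = 7/13

For a small subsidy around the equilibrium, the benefit split depends on the relative slopes, which at a point are proportional to the elasticities.
Buyer share = εs/(εs + |εd|) = 3/(3 + 3.5) = 6/13; seller share = |εd|/(εs + |εd|) = 7/13.
So producers capture 7/13 of the subsidy.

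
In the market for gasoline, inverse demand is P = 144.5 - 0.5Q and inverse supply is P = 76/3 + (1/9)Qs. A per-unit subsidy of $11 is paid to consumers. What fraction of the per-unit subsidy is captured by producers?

Pre-subsidy: 144.5 - 0.5Q = 76/3 + (1/9)Q gives Q* = 195 and P* = 47.
With the rebate, buyers effectively pay Pb = Ps − 11, where Ps is the price sellers receive.
On the curves, Pb = 144.5 - 0.5Q and Ps = 76/3 + (1/9)Q; the wedge Ps − Pb = 11 gives 76/3 + (1/9)Q − (144.5 - 0.5Q) = 11, so Q' = 213.
Then Pb = 144.5 − 0.5·213 = 38 and Ps = 76/3 + (1/9)·213 = 49.
Buyers' price falls by P* − Pb = 47 − 38 = 9; sellers' price rises by Ps − P* = 49 − 47 = 2.
So producers capture 2/11 = 2/11 of each unit of subsidy.

Producer share = 2/11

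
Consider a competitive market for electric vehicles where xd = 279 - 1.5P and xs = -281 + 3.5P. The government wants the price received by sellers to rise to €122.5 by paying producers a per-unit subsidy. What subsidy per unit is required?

Required subsidy s = €35 per unit

At a seller price of 122.5, quantity supplied is -281 + 3.5·122.5 = 147.75.
Buyers absorb 147.75 only when they pay Pb with 279 − 1.5·Pb = 147.75, i.e. Pb = 87.5.
s = Ps − Pb = 122.5 − 87.5 = 35.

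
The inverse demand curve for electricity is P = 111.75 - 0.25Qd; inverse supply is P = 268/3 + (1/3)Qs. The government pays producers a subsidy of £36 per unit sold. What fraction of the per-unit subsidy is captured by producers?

Pre-subsidy: 111.75 - 0.25Q = 268/3 + (1/3)Q gives Q* = 269/7 and P* = 715/7.
With the subsidy, sellers receive Ps = Pb + 36 for each unit, where Pb is the price buyers pay.
On the curves, Pb = 111.75 - 0.25Q and Ps = 268/3 + (1/3)Q; the wedge Ps − Pb = 36 gives 268/3 + (1/3)Q − (111.75 - 0.25Q) = 36, so Q' = 701/7.
Then Pb = 111.75 − 0.25·(701/7) = 607/7 and Ps = 268/3 + (1/3)·(701/7) = 859/7.
Buyers' price falls by P* − Pb = 715/7 − 607/7 = 108/7; sellers' price rises by Ps − P* = 859/7 − 715/7 = 144/7.
So producers capture (144/7)/36 = 4/7 of each unit of subsidy.

Producer share = 4/7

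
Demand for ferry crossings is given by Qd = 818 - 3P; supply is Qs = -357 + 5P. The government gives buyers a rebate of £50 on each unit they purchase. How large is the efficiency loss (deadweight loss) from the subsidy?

Pre-subsidy: 818 - 3P = -357 + 5P gives P* = 146.875, Q* = 377.375.
With the rebate, buyers effectively pay Pb = Ps − 50, where Ps is the price sellers receive.
Demand in terms of Ps becomes Qd = 818 − 3(Ps − 50) = 968 - 3Ps. Setting this equal to supply: 968 - 3Ps = -357 + 5Ps, so Ps = 165.625.
Buyers pay Pb = 165.625 − 50 = 115.625; Q' = -357 + 5·165.625 = 471.125.
The subsidy expands output by 471.125 − 377.375 = 93.75 past the efficient level; on those units the gap between marginal cost and willingness to pay runs from 0 up to 50.
DWL = ½ × 50 × 93.75 = 2343.75.

Deadweight loss = £2343.75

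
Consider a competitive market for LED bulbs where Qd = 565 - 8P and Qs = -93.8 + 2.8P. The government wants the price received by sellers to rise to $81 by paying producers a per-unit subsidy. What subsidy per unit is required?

Required subsidy s = $27 per unit

At a seller price of 81, quantity supplied is -93.8 + 2.8·81 = 133.
Buyers absorb 133 only when they pay Pb with 565 − 8·Pb = 133, i.e. Pb = 54.
s = Ps − Pb = 81 − 54 = 27.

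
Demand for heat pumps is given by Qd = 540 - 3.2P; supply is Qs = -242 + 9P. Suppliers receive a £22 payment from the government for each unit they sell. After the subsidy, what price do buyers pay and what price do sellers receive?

Buyers pay 2920/61; sellers receive 4262/61

Pre-subsidy: 540 - 3.2P = -242 + 9P gives P* = 3910/61, Q* = 20428/61.
With the subsidy, sellers receive Ps = Pb + 22 for each unit, where Pb is the price buyers pay.
Supply in terms of Pb becomes Qs = -242 + 9(Pb + 22) = -44 + 9Pb. Setting this equal to demand: 540 - 3.2Pb = -44 + 9Pb, so Pb = 2920/61.
Sellers receive Ps = 2920/61 + 22 = 4262/61; Q' = 540 − 3.2·(2920/61) = 23596/61.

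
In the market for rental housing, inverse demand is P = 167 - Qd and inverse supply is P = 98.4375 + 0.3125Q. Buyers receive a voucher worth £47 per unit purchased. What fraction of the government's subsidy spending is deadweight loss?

DWL / government spending = 376/1849

Pre-subsidy: 167 - Q = 98.4375 + 0.3125Q gives Q* = 1097/21 and P* = 2410/21.
With the rebate, buyers effectively pay Pb = Ps − 47, where Ps is the price sellers receive.
On the curves, Pb = 167 - Q and Ps = 98.4375 + 0.3125Q; the wedge Ps − Pb = 47 gives 98.4375 + 0.3125Q − (167 - Q) = 47, so Q' = 1849/21.
Then Pb = 167 − 1·(1849/21) = 1658/21 and Ps = 98.4375 + 0.3125·(1849/21) = 2645/21.
ΔCS = ½(1097/21 + 1849/21)(2410/21 − 1658/21) = 369232/147; ΔPS = ½(1097/21 + 1849/21)(2645/21 − 2410/21) = 115385/147.
Government spending = 47 × 1849/21 = 86903/21.
DWL = ½ × 47 × (1849/21 − 1097/21) = 17672/21; fraction = (17672/21) / (86903/21) = 376/1849.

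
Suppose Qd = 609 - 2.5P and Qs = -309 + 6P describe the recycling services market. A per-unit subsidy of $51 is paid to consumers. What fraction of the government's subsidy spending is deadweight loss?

Pre-subsidy: 609 - 2.5P = -309 + 6P gives P* = 108, Q* = 339.
With the rebate, buyers effectively pay Pb = Ps − 51, where Ps is the price sellers receive.
Demand in terms of Ps becomes Qd = 609 − 2.5(Ps − 51) = 736.5 - 2.5Ps. Setting this equal to supply: 736.5 - 2.5Ps = -309 + 6Ps, so Ps = 123.
Buyers pay Pb = 123 − 51 = 72; Q' = -309 + 6·123 = 429.
ΔCS = ½(339 + 429)(108 − 72) = 13824; ΔPS = ½(339 + 429)(123 − 108) = 5760.
Government spending = 51 × 429 = 21879.
DWL = ½ × 51 × (429 − 339) = 2295; fraction = 2295 / 21879 = 15/143.

DWL / government spending = 15/143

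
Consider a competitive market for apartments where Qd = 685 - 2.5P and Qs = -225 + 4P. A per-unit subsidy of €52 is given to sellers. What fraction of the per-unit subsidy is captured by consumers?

Consumer share = 8/13

Pre-subsidy: 685 - 2.5P = -225 + 4P gives P* = 140, Q* = 335.
With the subsidy, sellers receive Ps = Pb + 52 for each unit, where Pb is the price buyers pay.
Supply in terms of Pb becomes Qs = -225 + 4(Pb + 52) = -17 + 4Pb. Setting this equal to demand: 685 - 2.5Pb = -17 + 4Pb, so Pb = 108.
Sellers receive Ps = 108 + 52 = 160; Q' = 685 − 2.5·108 = 415.
Buyers' price falls by P* − Pb = 140 − 108 = 32; sellers' price rises by Ps − P* = 160 − 140 = 20.
So consumers capture 32/52 = 8/13 of each unit of subsidy.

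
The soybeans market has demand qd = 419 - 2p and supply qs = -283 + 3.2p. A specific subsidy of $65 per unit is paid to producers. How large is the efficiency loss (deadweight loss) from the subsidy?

Pre-subsidy: 419 - 2p = -283 + 3.2p gives p* = 135, q* = 149.
With the subsidy, sellers receive ps = pb + 65 for each unit, where pb is the price buyers pay.
Supply in terms of pb becomes qs = -283 + 3.2(pb + 65) = -75 + 3.2pb. Setting this equal to demand: 419 - 2pb = -75 + 3.2pb, so pb = 95.
Sellers receive ps = 95 + 65 = 160; q' = 419 − 2·95 = 229.
The subsidy expands output by 229 − 149 = 80 past the efficient level; on those units the gap between marginal cost and willingness to pay runs from 0 up to 65.
DWL = ½ × 65 × 80 = 2600.

Deadweight loss = $2600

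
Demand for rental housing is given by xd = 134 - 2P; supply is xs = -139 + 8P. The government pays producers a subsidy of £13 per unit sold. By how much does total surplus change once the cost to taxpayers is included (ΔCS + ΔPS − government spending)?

Net change in total surplus = -£135.2

Pre-subsidy: 134 - 2P = -139 + 8P gives P* = 27.3, x* = 79.4.
With the subsidy, sellers receive Ps = Pb + 13 for each unit, where Pb is the price buyers pay.
Supply in terms of Pb becomes xs = -139 + 8(Pb + 13) = -35 + 8Pb. Setting this equal to demand: 134 - 2Pb = -35 + 8Pb, so Pb = 16.9.
Sellers receive Ps = 16.9 + 13 = 29.9; x' = 134 − 2·16.9 = 100.2.
ΔCS = ½(79.4 + 100.2)(27.3 − 16.9) = 933.92; ΔPS = ½(79.4 + 100.2)(29.9 − 27.3) = 233.48.
Government spending = 13 × 100.2 = 1302.6.
Net change = 933.92 + 233.48 − 1302.6 = -135.2. The loss equals the DWL triangle ½·13·20.8.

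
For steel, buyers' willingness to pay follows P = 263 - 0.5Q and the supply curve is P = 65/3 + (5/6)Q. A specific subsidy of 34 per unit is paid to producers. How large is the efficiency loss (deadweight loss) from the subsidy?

Deadweight loss = 433.5

Pre-subsidy: 263 - 0.5Q = 65/3 + (5/6)Q gives Q* = 181 and P* = 172.5.
With the subsidy, sellers receive Ps = Pb + 34 for each unit, where Pb is the price buyers pay.
On the curves, Pb = 263 - 0.5Q and Ps = 65/3 + (5/6)Q; the wedge Ps − Pb = 34 gives 65/3 + (5/6)Q − (263 - 0.5Q) = 34, so Q' = 206.5.
Then Pb = 263 − 0.5·206.5 = 159.75 and Ps = 65/3 + (5/6)·206.5 = 193.75.
The subsidy expands output by 206.5 − 181 = 25.5 past the efficient level; on those units the gap between marginal cost and willingness to pay runs from 0 up to 34.
DWL = ½ × 34 × 25.5 = 433.5.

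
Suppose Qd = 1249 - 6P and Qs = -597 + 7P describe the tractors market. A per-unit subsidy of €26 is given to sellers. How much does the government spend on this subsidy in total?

Pre-subsidy: 1249 - 6P = -597 + 7P gives P* = 142, Q* = 397.
With the subsidy, sellers receive Ps = Pb + 26 for each unit, where Pb is the price buyers pay.
Supply in terms of Pb becomes Qs = -597 + 7(Pb + 26) = -415 + 7Pb. Setting this equal to demand: 1249 - 6Pb = -415 + 7Pb, so Pb = 128.
Sellers receive Ps = 128 + 26 = 154; Q' = 1249 − 6·128 = 481.
Government outlay = subsidy × quantity = 26 × 481 = 12506.

Government cost = €12506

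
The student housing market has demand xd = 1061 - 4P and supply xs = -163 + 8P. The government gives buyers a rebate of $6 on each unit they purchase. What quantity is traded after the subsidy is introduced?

x' = 669

Pre-subsidy: 1061 - 4P = -163 + 8P gives P* = 102, x* = 653.
With the rebate, buyers effectively pay Pb = Ps − 6, where Ps is the price sellers receive.
Demand in terms of Ps becomes xd = 1061 − 4(Ps − 6) = 1085 - 4Ps. Setting this equal to supply: 1085 - 4Ps = -163 + 8Ps, so Ps = 104.
Buyers pay Pb = 104 − 6 = 98; x' = -163 + 8·104 = 669.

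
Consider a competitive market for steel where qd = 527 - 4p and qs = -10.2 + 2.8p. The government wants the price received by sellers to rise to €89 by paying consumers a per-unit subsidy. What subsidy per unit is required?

At a seller price of 89, quantity supplied is -10.2 + 2.8·89 = 239.
Buyers absorb 239 only when they pay pb with 527 − 4·pb = 239, i.e. pb = 72.
s = ps − pb = 89 − 72 = 17.

Required subsidy s = €17 per unit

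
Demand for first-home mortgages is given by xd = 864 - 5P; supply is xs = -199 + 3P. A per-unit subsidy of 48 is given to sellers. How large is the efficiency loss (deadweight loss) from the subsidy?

Deadweight loss = 2160

Pre-subsidy: 864 - 5P = -199 + 3P gives P* = 132.875, x* = 199.625.
With the subsidy, sellers receive Ps = Pb + 48 for each unit, where Pb is the price buyers pay.
Supply in terms of Pb becomes xs = -199 + 3(Pb + 48) = -55 + 3Pb. Setting this equal to demand: 864 - 5Pb = -55 + 3Pb, so Pb = 114.875.
Sellers receive Ps = 114.875 + 48 = 162.875; x' = 864 − 5·114.875 = 289.625.
The subsidy expands output by 289.625 − 199.625 = 90 past the efficient level; on those units the gap between marginal cost and willingness to pay runs from 0 up to 48.
DWL = ½ × 48 × 90 = 2160.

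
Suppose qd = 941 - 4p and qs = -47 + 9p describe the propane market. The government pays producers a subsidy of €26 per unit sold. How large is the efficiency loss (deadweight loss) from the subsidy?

Deadweight loss = €936

Pre-subsidy: 941 - 4p = -47 + 9p gives p* = 76, q* = 637.
With the subsidy, sellers receive ps = pb + 26 for each unit, where pb is the price buyers pay.
Supply in terms of pb becomes qs = -47 + 9(pb + 26) = 187 + 9pb. Setting this equal to demand: 941 - 4pb = 187 + 9pb, so pb = 58.
Sellers receive ps = 58 + 26 = 84; q' = 941 − 4·58 = 709.
The subsidy expands output by 709 − 637 = 72 past the efficient level; on those units the gap between marginal cost and willingness to pay runs from 0 up to 26.
DWL = ½ × 26 × 72 = 936.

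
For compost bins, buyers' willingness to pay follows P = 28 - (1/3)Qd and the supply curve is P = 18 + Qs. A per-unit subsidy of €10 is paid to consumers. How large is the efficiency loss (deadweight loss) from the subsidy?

Pre-subsidy: 28 - (1/3)Q = 18 + Q gives Q* = 7.5 and P* = 25.5.
With the rebate, buyers effectively pay Pb = Ps − 10, where Ps is the price sellers receive.
On the curves, Pb = 28 - (1/3)Q and Ps = 18 + Q; the wedge Ps − Pb = 10 gives 18 + Q − (28 - (1/3)Q) = 10, so Q' = 15.
Then Pb = 28 − (1/3)·15 = 23 and Ps = 18 + 1·15 = 33.
The subsidy expands output by 15 − 7.5 = 7.5 past the efficient level; on those units the gap between marginal cost and willingness to pay runs from 0 up to 10.
DWL = ½ × 10 × 7.5 = 37.5.

Deadweight loss = €37.5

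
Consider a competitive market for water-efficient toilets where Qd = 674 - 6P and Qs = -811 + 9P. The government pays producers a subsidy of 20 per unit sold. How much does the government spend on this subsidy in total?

Pre-subsidy: 674 - 6P = -811 + 9P gives P* = 99, Q* = 80.
With the subsidy, sellers receive Ps = Pb + 20 for each unit, where Pb is the price buyers pay.
Supply in terms of Pb becomes Qs = -811 + 9(Pb + 20) = -631 + 9Pb. Setting this equal to demand: 674 - 6Pb = -631 + 9Pb, so Pb = 87.
Sellers receive Ps = 87 + 20 = 107; Q' = 674 − 6·87 = 152.
Government outlay = subsidy × quantity = 20 × 152 = 3040.

Government cost = 3040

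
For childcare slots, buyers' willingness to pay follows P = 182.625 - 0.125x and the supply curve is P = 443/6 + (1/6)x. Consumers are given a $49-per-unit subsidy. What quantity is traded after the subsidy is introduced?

Pre-subsidy: 182.625 - 0.125x = 443/6 + (1/6)x gives x* = 373 and P* = 136.
With the rebate, buyers effectively pay Pb = Ps − 49, where Ps is the price sellers receive.
On the curves, Pb = 182.625 - 0.125x and Ps = 443/6 + (1/6)x; the wedge Ps − Pb = 49 gives 443/6 + (1/6)x − (182.625 - 0.125x) = 49, so x' = 541.
Then Pb = 182.625 − 0.125·541 = 115 and Ps = 443/6 + (1/6)·541 = 164.

x' = 541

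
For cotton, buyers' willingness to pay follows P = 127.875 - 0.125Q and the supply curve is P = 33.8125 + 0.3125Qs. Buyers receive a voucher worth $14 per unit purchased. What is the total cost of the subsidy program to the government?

Government cost = $3458

Pre-subsidy: 127.875 - 0.125Q = 33.8125 + 0.3125Q gives Q* = 215 and P* = 101.
With the rebate, buyers effectively pay Pb = Ps − 14, where Ps is the price sellers receive.
On the curves, Pb = 127.875 - 0.125Q and Ps = 33.8125 + 0.3125Q; the wedge Ps − Pb = 14 gives 33.8125 + 0.3125Q − (127.875 - 0.125Q) = 14, so Q' = 247.
Then Pb = 127.875 − 0.125·247 = 97 and Ps = 33.8125 + 0.3125·247 = 111.
Government outlay = subsidy × quantity = 14 × 247 = 3458.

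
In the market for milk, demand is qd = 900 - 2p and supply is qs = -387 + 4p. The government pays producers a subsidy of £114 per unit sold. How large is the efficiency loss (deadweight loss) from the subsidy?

Pre-subsidy: 900 - 2p = -387 + 4p gives p* = 214.5, q* = 471.
With the subsidy, sellers receive ps = pb + 114 for each unit, where pb is the price buyers pay.
Supply in terms of pb becomes qs = -387 + 4(pb + 114) = 69 + 4pb. Setting this equal to demand: 900 - 2pb = 69 + 4pb, so pb = 138.5.
Sellers receive ps = 138.5 + 114 = 252.5; q' = 900 − 2·138.5 = 623.
The subsidy expands output by 623 − 471 = 152 past the efficient level; on those units the gap between marginal cost and willingness to pay runs from 0 up to 114.
DWL = ½ × 114 × 152 = 8664.

Deadweight loss = £8664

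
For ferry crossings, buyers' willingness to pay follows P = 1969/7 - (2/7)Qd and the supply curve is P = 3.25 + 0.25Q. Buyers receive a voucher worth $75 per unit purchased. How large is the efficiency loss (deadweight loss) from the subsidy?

Pre-subsidy: 1969/7 - (2/7)Q = 3.25 + 0.25Q gives Q* = 519 and P* = 133.
With the rebate, buyers effectively pay Pb = Ps − 75, where Ps is the price sellers receive.
On the curves, Pb = 1969/7 - (2/7)Q and Ps = 3.25 + 0.25Q; the wedge Ps − Pb = 75 gives 3.25 + 0.25Q − (1969/7 - (2/7)Q) = 75, so Q' = 659.
Then Pb = 1969/7 − (2/7)·659 = 93 and Ps = 3.25 + 0.25·659 = 168.
The subsidy expands output by 659 − 519 = 140 past the efficient level; on those units the gap between marginal cost and willingness to pay runs from 0 up to 75.
DWL = ½ × 75 × 140 = 5250.

Deadweight loss = $5250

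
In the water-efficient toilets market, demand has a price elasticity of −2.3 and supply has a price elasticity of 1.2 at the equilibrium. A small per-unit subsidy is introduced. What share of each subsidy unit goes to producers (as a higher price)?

Producer share = 23/35

For a small subsidy around the equilibrium, the benefit split depends on the relative slopes, which at a point are proportional to the elasticities.
Buyer share = εs/(εs + |εd|) = 1.2/(1.2 + 2.3) = 12/35; seller share = |εd|/(εs + |εd|) = 23/35.
So producers capture 23/35 of the subsidy.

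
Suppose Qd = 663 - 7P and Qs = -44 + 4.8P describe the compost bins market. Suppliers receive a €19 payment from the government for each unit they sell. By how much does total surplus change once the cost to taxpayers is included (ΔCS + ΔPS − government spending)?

Pre-subsidy: 663 - 7P = -44 + 4.8P gives P* = 3535/59, Q* = 14372/59.
With the subsidy, sellers receive Ps = Pb + 19 for each unit, where Pb is the price buyers pay.
Supply in terms of Pb becomes Qs = -44 + 4.8(Pb + 19) = 47.2 + 4.8Pb. Setting this equal to demand: 663 - 7Pb = 47.2 + 4.8Pb, so Pb = 3079/59.
Sellers receive Ps = 3079/59 + 19 = 4200/59; Q' = 663 − 7·(3079/59) = 17564/59.
ΔCS = ½(14372/59 + 17564/59)(3535/59 − 3079/59) = 7281408/3481; ΔPS = ½(14372/59 + 17564/59)(4200/59 − 3535/59) = 10618720/3481.
Government spending = 19 × 17564/59 = 333716/59.
Net change = 7281408/3481 + 10618720/3481 − 333716/59 = -30324/59. The loss equals the DWL triangle ½·19·3192/59.

Net change in total surplus = -30324/59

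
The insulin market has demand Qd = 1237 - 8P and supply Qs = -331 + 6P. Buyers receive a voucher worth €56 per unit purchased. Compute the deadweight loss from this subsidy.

Pre-subsidy: 1237 - 8P = -331 + 6P gives P* = 112, Q* = 341.
With the rebate, buyers effectively pay Pb = Ps − 56, where Ps is the price sellers receive.
Demand in terms of Ps becomes Qd = 1237 − 8(Ps − 56) = 1685 - 8Ps. Setting this equal to supply: 1685 - 8Ps = -331 + 6Ps, so Ps = 144.
Buyers pay Pb = 144 − 56 = 88; Q' = -331 + 6·144 = 533.
The subsidy expands output by 533 − 341 = 192 past the efficient level; on those units the gap between marginal cost and willingness to pay runs from 0 up to 56.
DWL = ½ × 56 × 192 = 5376.

Deadweight loss = €5376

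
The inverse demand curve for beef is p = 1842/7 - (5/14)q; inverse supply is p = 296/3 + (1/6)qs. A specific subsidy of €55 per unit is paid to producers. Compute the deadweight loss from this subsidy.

Pre-subsidy: 1842/7 - (5/14)q = 296/3 + (1/6)q gives q* = 314 and p* = 151.
With the subsidy, sellers receive ps = pb + 55 for each unit, where pb is the price buyers pay.
On the curves, pb = 1842/7 - (5/14)q and ps = 296/3 + (1/6)q; the wedge ps − pb = 55 gives 296/3 + (1/6)q − (1842/7 - (5/14)q) = 55, so q' = 419.
Then pb = 1842/7 − (5/14)·419 = 113.5 and ps = 296/3 + (1/6)·419 = 168.5.
The subsidy expands output by 419 − 314 = 105 past the efficient level; on those units the gap between marginal cost and willingness to pay runs from 0 up to 55.
DWL = ½ × 55 × 105 = 2887.5.

Deadweight loss = €2887.5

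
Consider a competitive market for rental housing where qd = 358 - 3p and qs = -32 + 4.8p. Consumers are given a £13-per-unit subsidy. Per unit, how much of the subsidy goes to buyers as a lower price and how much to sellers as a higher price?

Pre-subsidy: 358 - 3p = -32 + 4.8p gives p* = 50, q* = 208.
With the rebate, buyers effectively pay pb = ps − 13, where ps is the price sellers receive.
Demand in terms of ps becomes qd = 358 − 3(ps − 13) = 397 - 3ps. Setting this equal to supply: 397 - 3ps = -32 + 4.8ps, so ps = 55.
Buyers pay pb = 55 − 13 = 42; q' = -32 + 4.8·55 = 232.
Buyers' price falls by p* − pb = 50 − 42 = 8; sellers' price rises by ps − p* = 55 − 50 = 5.

Buyers gain £8 per unit; sellers gain £5 per unit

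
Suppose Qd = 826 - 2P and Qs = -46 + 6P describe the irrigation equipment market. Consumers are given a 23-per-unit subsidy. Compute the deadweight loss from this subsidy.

Pre-subsidy: 826 - 2P = -46 + 6P gives P* = 109, Q* = 608.
With the rebate, buyers effectively pay Pb = Ps − 23, where Ps is the price sellers receive.
Demand in terms of Ps becomes Qd = 826 − 2(Ps − 23) = 872 - 2Ps. Setting this equal to supply: 872 - 2Ps = -46 + 6Ps, so Ps = 114.75.
Buyers pay Pb = 114.75 − 23 = 91.75; Q' = -46 + 6·114.75 = 642.5.
The subsidy expands output by 642.5 − 608 = 34.5 past the efficient level; on those units the gap between marginal cost and willingness to pay runs from 0 up to 23.
DWL = ½ × 23 × 34.5 = 396.75.

Deadweight loss = 396.75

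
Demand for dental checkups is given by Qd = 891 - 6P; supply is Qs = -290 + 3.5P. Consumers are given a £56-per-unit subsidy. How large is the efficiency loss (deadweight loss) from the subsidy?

Deadweight loss = 65856/19

Pre-subsidy: 891 - 6P = -290 + 3.5P gives P* = 2362/19, Q* = 2757/19.
With the rebate, buyers effectively pay Pb = Ps − 56, where Ps is the price sellers receive.
Demand in terms of Ps becomes Qd = 891 − 6(Ps − 56) = 1227 - 6Ps. Setting this equal to supply: 1227 - 6Ps = -290 + 3.5Ps, so Ps = 3034/19.
Buyers pay Pb = 3034/19 − 56 = 1970/19; Q' = -290 + 3.5·(3034/19) = 5109/19.
The subsidy expands output by 5109/19 − 2757/19 = 2352/19 past the efficient level; on those units the gap between marginal cost and willingness to pay runs from 0 up to 56.
DWL = ½ × 56 × 2352/19 = 65856/19.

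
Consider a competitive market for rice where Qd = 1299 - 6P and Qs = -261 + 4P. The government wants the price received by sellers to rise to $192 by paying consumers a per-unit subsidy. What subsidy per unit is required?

At a seller price of 192, quantity supplied is -261 + 4·192 = 507.
Buyers absorb 507 only when they pay Pb with 1299 − 6·Pb = 507, i.e. Pb = 132.
s = Ps − Pb = 192 − 132 = 60.

Required subsidy s = $60 per unit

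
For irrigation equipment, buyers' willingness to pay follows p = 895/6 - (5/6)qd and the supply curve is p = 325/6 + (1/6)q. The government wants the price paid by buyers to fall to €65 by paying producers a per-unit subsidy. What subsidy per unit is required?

At a buyer price of 65, quantity demanded is 179 − 1.2·65 = 101.
Sellers supply 101 only when they receive ps = 325/6 + (1/6)·101 = 71.
s = ps − pb = 71 − 65 = 6.

Required subsidy s = €6 per unit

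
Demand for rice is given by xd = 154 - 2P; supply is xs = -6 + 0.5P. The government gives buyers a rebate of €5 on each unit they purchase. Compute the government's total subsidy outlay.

Government cost = €140

Pre-subsidy: 154 - 2P = -6 + 0.5P gives P* = 64, x* = 26.
With the rebate, buyers effectively pay Pb = Ps − 5, where Ps is the price sellers receive.
Demand in terms of Ps becomes xd = 154 − 2(Ps − 5) = 164 - 2Ps. Setting this equal to supply: 164 - 2Ps = -6 + 0.5Ps, so Ps = 68.
Buyers pay Pb = 68 − 5 = 63; x' = -6 + 0.5·68 = 28.
Government outlay = subsidy × quantity = 5 × 28 = 140.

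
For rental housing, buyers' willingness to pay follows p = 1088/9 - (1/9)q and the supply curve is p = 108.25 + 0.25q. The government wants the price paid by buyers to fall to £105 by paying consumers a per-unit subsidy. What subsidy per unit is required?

Required subsidy s = £39 per unit

At a buyer price of 105, quantity demanded is 1088 − 9·105 = 143.
Sellers supply 143 only when they receive ps = 108.25 + 0.25·143 = 144.
s = ps − pb = 144 − 105 = 39.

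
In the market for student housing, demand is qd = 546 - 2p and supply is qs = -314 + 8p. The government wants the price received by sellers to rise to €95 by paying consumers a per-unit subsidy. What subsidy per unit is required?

At a seller price of 95, quantity supplied is -314 + 8·95 = 446.
Buyers absorb 446 only when they pay pb with 546 − 2·pb = 446, i.e. pb = 50.
s = ps − pb = 95 − 50 = 45.

Required subsidy s = €45 per unit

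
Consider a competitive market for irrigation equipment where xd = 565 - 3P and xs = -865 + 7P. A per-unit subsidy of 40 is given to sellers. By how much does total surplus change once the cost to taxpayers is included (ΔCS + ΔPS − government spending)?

Pre-subsidy: 565 - 3P = -865 + 7P gives P* = 143, x* = 136.
With the subsidy, sellers receive Ps = Pb + 40 for each unit, where Pb is the price buyers pay.
Supply in terms of Pb becomes xs = -865 + 7(Pb + 40) = -585 + 7Pb. Setting this equal to demand: 565 - 3Pb = -585 + 7Pb, so Pb = 115.
Sellers receive Ps = 115 + 40 = 155; x' = 565 − 3·115 = 220.
ΔCS = ½(136 + 220)(143 − 115) = 4984; ΔPS = ½(136 + 220)(155 − 143) = 2136.
Government spending = 40 × 220 = 8800.
Net change = 4984 + 2136 − 8800 = -1680. The loss equals the DWL triangle ½·40·84.

Net change in total surplus = -1680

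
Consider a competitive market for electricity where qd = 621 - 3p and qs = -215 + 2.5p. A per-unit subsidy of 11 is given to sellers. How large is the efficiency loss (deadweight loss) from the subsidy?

Deadweight loss = 82.5

Pre-subsidy: 621 - 3p = -215 + 2.5p gives p* = 152, q* = 165.
With the subsidy, sellers receive ps = pb + 11 for each unit, where pb is the price buyers pay.
Supply in terms of pb becomes qs = -215 + 2.5(pb + 11) = -187.5 + 2.5pb. Setting this equal to demand: 621 - 3pb = -187.5 + 2.5pb, so pb = 147.
Sellers receive ps = 147 + 11 = 158; q' = 621 − 3·147 = 180.
The subsidy expands output by 180 − 165 = 15 past the efficient level; on those units the gap between marginal cost and willingness to pay runs from 0 up to 11.
DWL = ½ × 11 × 15 = 82.5.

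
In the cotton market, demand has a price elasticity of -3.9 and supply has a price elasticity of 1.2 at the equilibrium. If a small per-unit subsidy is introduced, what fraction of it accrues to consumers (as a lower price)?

Consumer share = 4/17

For a small subsidy around the equilibrium, the benefit split depends on the relative slopes, which at a point are proportional to the elasticities.
Buyer share = εs/(εs + |εd|) = 1.2/(1.2 + 3.9) = 4/17; seller share = |εd|/(εs + |εd|) = 13/17.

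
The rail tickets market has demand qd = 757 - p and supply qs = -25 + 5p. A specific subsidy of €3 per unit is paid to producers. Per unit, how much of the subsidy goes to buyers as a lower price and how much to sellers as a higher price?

Buyers gain €2.5 per unit; sellers gain €0.5 per unit

Pre-subsidy: 757 - p = -25 + 5p gives p* = 391/3, q* = 1880/3.
With the subsidy, sellers receive ps = pb + 3 for each unit, where pb is the price buyers pay.
Supply in terms of pb becomes qs = -25 + 5(pb + 3) = -10 + 5pb. Setting this equal to demand: 757 - pb = -10 + 5pb, so pb = 767/6.
Sellers receive ps = 767/6 + 3 = 785/6; q' = 757 − 1·(767/6) = 3775/6.
Buyers' price falls by p* − pb = 391/3 − 767/6 = 2.5; sellers' price rises by ps − p* = 785/6 − 391/3 = 0.5.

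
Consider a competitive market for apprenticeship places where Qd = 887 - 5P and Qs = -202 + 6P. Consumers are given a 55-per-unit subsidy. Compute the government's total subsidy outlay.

Pre-subsidy: 887 - 5P = -202 + 6P gives P* = 99, Q* = 392.
With the rebate, buyers effectively pay Pb = Ps − 55, where Ps is the price sellers receive.
Demand in terms of Ps becomes Qd = 887 − 5(Ps − 55) = 1162 - 5Ps. Setting this equal to supply: 1162 - 5Ps = -202 + 6Ps, so Ps = 124.
Buyers pay Pb = 124 − 55 = 69; Q' = -202 + 6·124 = 542.
Government outlay = subsidy × quantity = 55 × 542 = 29810.

Government cost = 29810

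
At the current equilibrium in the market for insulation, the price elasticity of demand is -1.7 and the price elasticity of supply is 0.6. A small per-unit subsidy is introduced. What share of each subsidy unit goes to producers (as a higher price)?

Producer share = 17/23

For a small subsidy around the equilibrium, the benefit split depends on the relative slopes, which at a point are proportional to the elasticities.
Buyer share = εs/(εs + |εd|) = 0.6/(0.6 + 1.7) = 6/23; seller share = |εd|/(εs + |εd|) = 17/23.
So producers capture 17/23 of the subsidy.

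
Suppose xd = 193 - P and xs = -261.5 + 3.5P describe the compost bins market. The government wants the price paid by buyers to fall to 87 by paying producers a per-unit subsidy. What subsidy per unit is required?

At a buyer price of 87, quantity demanded is 193 − 1·87 = 106.
Sellers supply 106 only when they receive Ps with -261.5 + 3.5·Ps = 106, i.e. Ps = 105.
s = Ps − Pb = 105 − 87 = 18.

Required subsidy s = 18 per unit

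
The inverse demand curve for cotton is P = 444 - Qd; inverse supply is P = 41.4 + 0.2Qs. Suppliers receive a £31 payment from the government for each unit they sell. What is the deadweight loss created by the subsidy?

Deadweight loss = 4805/12

Pre-subsidy: 444 - Q = 41.4 + 0.2Q gives Q* = 335.5 and P* = 108.5.
With the subsidy, sellers receive Ps = Pb + 31 for each unit, where Pb is the price buyers pay.
On the curves, Pb = 444 - Q and Ps = 41.4 + 0.2Q; the wedge Ps − Pb = 31 gives 41.4 + 0.2Q − (444 - Q) = 31, so Q' = 1084/3.
Then Pb = 444 − 1·(1084/3) = 248/3 and Ps = 41.4 + 0.2·(1084/3) = 341/3.
The subsidy expands output by 1084/3 − 335.5 = 155/6 past the efficient level; on those units the gap between marginal cost and willingness to pay runs from 0 up to 31.
DWL = ½ × 31 × 155/6 = 4805/12.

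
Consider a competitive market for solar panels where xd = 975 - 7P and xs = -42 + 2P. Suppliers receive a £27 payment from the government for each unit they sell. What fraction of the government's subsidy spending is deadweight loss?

Pre-subsidy: 975 - 7P = -42 + 2P gives P* = 113, x* = 184.
With the subsidy, sellers receive Ps = Pb + 27 for each unit, where Pb is the price buyers pay.
Supply in terms of Pb becomes xs = -42 + 2(Pb + 27) = 12 + 2Pb. Setting this equal to demand: 975 - 7Pb = 12 + 2Pb, so Pb = 107.
Sellers receive Ps = 107 + 27 = 134; x' = 975 − 7·107 = 226.
ΔCS = ½(184 + 226)(113 − 107) = 1230; ΔPS = ½(184 + 226)(134 − 113) = 4305.
Government spending = 27 × 226 = 6102.
DWL = ½ × 27 × (226 − 184) = 567; fraction = 567 / 6102 = 21/226.

DWL / government spending = 21/226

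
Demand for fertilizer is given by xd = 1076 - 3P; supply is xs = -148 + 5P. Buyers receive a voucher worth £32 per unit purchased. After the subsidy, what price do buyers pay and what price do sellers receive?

Buyers pay £133; sellers receive £165

Pre-subsidy: 1076 - 3P = -148 + 5P gives P* = 153, x* = 617.
With the rebate, buyers effectively pay Pb = Ps − 32, where Ps is the price sellers receive.
Demand in terms of Ps becomes xd = 1076 − 3(Ps − 32) = 1172 - 3Ps. Setting this equal to supply: 1172 - 3Ps = -148 + 5Ps, so Ps = 165.
Buyers pay Pb = 165 − 32 = 133; x' = -148 + 5·165 = 677.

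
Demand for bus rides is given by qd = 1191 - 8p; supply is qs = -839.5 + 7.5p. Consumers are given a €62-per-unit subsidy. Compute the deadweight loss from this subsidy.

Deadweight loss = €7440

Pre-subsidy: 1191 - 8p = -839.5 + 7.5p gives p* = 131, q* = 143.
With the rebate, buyers effectively pay pb = ps − 62, where ps is the price sellers receive.
Demand in terms of ps becomes qd = 1191 − 8(ps − 62) = 1687 - 8ps. Setting this equal to supply: 1687 - 8ps = -839.5 + 7.5ps, so ps = 163.
Buyers pay pb = 163 − 62 = 101; q' = -839.5 + 7.5·163 = 383.
The subsidy expands output by 383 − 143 = 240 past the efficient level; on those units the gap between marginal cost and willingness to pay runs from 0 up to 62.
DWL = ½ × 62 × 240 = 7440.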